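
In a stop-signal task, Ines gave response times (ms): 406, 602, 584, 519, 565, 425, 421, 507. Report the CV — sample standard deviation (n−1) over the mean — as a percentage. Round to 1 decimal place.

15.5%

n = 8, Σ = 4029, M = 503.6250
Σ(x−M)² = 42691.875; s = √(42691.875/7) = 78.0951
CV = 78.0951 / 503.6250 = 0.15507 = 15.507%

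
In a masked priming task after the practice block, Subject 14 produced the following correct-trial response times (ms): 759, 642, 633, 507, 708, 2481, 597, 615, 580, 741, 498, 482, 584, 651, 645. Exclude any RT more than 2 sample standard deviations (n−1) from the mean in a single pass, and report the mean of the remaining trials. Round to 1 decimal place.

617.3 ms

n = 15, ΣRT = 11123, M = 741.533
Σ(x−M)² = 3335857.73; s = √(3335857.73/14) = 488.135
Cutoffs: 741.533 ± 2·488.135 → [-234.7, 1717.8]
Outside: 2481 → excluded.
Retained (n=14): Σ = 8642, mean = 8642/14 = 617.286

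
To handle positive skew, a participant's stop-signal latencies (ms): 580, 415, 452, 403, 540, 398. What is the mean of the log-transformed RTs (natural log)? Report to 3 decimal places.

6.130

ln(RT): 6.3630, 6.0283, 6.1137, 5.9989, 6.2916, 5.9865
Σ ln(RT) = 36.7819
Mean = 36.7819/6 = 6.13032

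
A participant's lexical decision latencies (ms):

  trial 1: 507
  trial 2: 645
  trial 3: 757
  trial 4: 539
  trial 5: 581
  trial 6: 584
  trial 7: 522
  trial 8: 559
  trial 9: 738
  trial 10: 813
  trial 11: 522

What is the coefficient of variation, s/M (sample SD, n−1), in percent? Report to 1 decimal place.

17.5%

n = 11, Σ = 6767, M = 615.1818
Σ(x−M)² = 115387.636; s = √(115387.636/10) = 107.4186
CV = 107.4186 / 615.1818 = 0.17461 = 17.461%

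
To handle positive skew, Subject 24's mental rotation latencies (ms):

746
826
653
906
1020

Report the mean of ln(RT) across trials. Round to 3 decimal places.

ln(RT): 6.6147, 6.7166, 6.4816, 6.8090, 6.9276
Σ ln(RT) = 33.5495
Mean = 33.5495/5 = 6.70990

6.710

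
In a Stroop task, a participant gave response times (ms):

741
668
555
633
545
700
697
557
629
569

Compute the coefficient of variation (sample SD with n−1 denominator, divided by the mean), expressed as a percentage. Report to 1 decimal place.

n = 10, Σ = 6294, M = 629.4000
Σ(x−M)² = 45060.400; s = √(45060.400/9) = 70.7581
CV = 70.7581 / 629.4000 = 0.11242 = 11.242%

11.2%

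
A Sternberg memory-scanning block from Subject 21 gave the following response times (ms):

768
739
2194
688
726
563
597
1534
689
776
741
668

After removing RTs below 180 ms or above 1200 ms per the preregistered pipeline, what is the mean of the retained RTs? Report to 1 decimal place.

Excluded: 1534, 2194
Retained (n=10): Σ = 6955
Mean = 6955/10 = 695.5000

695.5 ms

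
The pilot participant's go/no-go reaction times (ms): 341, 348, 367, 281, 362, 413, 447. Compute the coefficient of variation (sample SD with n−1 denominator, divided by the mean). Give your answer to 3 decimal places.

0.145

n = 7, Σ = 2559, M = 365.5714
Σ(x−M)² = 16959.714; s = √(16959.714/6) = 53.1660
CV = 53.1660 / 365.5714 = 0.14543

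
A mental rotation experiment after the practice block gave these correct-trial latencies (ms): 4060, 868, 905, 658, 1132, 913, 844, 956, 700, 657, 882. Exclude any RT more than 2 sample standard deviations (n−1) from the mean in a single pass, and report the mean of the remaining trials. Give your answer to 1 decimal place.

n = 11, ΣRT = 12575, M = 1143.182
Σ(x−M)² = 9554339.64; s = √(9554339.64/10) = 977.463
Cutoffs: 1143.182 ± 2·977.463 → [-811.7, 3098.1]
Outside: 4060 → excluded.
Retained (n=10): Σ = 8515, mean = 8515/10 = 851.500

851.5 ms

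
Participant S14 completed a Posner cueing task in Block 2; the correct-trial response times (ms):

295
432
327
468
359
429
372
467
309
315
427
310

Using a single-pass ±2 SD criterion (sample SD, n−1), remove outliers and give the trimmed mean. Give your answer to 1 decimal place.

375.8 ms

n = 12, ΣRT = 4510, M = 375.833
Σ(x−M)² = 47123.67; s = √(47123.67/11) = 65.452
Cutoffs: 375.833 ± 2·65.452 → [244.9, 506.7]
No RTs fall outside the cutoffs; all 12 retained. Mean = 4510/12 = 375.833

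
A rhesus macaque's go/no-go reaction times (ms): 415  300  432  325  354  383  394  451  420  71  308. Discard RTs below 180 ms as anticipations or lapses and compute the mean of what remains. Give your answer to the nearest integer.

Excluded: 71
Retained (n=10): Σ = 3782
Mean = 3782/10 = 378.2000

378 ms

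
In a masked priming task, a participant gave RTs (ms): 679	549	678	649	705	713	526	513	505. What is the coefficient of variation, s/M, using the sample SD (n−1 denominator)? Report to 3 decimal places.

0.143

n = 9, Σ = 5517, M = 613.0000
Σ(x−M)² = 61670.000; s = √(61670.000/8) = 87.7995
CV = 87.7995 / 613.0000 = 0.14323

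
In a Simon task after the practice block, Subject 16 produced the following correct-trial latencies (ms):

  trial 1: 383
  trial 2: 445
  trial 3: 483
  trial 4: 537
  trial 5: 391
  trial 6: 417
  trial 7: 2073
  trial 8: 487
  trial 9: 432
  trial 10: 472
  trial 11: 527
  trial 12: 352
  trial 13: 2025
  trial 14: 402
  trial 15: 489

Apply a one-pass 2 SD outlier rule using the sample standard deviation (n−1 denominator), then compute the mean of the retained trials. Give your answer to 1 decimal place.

447.5 ms

n = 15, ΣRT = 9915, M = 661.000
Σ(x−M)² = 4486216.00; s = √(4486216.00/14) = 566.078
Cutoffs: 661.000 ± 2·566.078 → [-471.2, 1793.2]
Outside: 2025, 2073 → excluded.
Retained (n=13): Σ = 5817, mean = 5817/13 = 447.462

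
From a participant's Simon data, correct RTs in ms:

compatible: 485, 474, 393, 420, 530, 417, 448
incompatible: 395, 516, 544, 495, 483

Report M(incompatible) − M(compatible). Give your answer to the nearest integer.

34 ms

M(compatible) = 3167/7 = 452.429
M(incompatible) = 2433/5 = 486.600
Difference = 486.600 − 452.429 = 34.171 ms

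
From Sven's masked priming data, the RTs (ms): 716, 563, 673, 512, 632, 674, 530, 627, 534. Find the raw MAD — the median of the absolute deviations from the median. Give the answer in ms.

64 ms

Sorted: 512, 530, 534, 563, 627, 632, 673, 674, 716 → median = 627
|x − 627|: 89, 64, 46, 115, 5, 47, 97, 0, 93
Sorted deviations: 0, 5, 46, 47, 64, 89, 93, 97, 115 → MAD = 64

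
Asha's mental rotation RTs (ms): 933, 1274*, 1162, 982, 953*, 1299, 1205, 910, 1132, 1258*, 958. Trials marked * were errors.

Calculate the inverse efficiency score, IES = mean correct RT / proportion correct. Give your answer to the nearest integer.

1475 ms

Correct trials (n=8): 933, 1162, 982, 1299, 1205, 910, 1132, 958
Mean correct RT = 8581/8 = 1072.6250 ms
Proportion correct = 8/11
IES = 1072.6250 / (8/11) = 1474.859 ms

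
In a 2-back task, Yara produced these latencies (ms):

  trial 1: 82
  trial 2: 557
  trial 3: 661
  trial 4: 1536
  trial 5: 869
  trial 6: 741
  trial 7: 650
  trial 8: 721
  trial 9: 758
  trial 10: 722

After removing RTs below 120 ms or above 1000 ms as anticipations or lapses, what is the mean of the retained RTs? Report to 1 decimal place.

709.9 ms

Excluded: 82, 1536
Retained (n=8): Σ = 5679
Mean = 5679/8 = 709.8750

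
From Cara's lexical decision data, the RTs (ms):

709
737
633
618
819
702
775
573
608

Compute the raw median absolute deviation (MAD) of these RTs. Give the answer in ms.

Sorted: 573, 608, 618, 633, 702, 709, 737, 775, 819 → median = 702
|x − 702|: 7, 35, 69, 84, 117, 0, 73, 129, 94
Sorted deviations: 0, 7, 35, 69, 73, 84, 94, 117, 129 → MAD = 73

73 ms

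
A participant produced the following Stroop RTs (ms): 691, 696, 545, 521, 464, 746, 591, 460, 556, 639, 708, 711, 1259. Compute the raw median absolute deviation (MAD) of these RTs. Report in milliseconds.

83 ms

Sorted: 460, 464, 521, 545, 556, 591, 639, 691, 696, 708, 711, 746, 1259 → median = 639
|x − 639|: 52, 57, 94, 118, 175, 107, 48, 179, 83, 0, 69, 72, 620
Sorted deviations: 0, 48, 52, 57, 69, 72, 83, 94, 107, 118, 175, 179, 620 → MAD = 83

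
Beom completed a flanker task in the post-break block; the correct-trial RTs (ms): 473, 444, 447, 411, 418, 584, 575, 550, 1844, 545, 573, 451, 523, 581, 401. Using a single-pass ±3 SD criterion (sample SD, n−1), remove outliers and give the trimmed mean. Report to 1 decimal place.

n = 15, ΣRT = 8820, M = 588.000
Σ(x−M)² = 1753322.00; s = √(1753322.00/14) = 353.889
Cutoffs: 588.000 ± 3·353.889 → [-473.7, 1649.7]
Outside: 1844 → excluded.
Retained (n=14): Σ = 6976, mean = 6976/14 = 498.286

498.3 ms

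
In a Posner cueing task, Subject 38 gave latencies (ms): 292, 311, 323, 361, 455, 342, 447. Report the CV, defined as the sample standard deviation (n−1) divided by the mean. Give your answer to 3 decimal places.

0.180

n = 7, Σ = 2531, M = 361.5714
Σ(x−M)² = 25295.714; s = √(25295.714/6) = 64.9304
CV = 64.9304 / 361.5714 = 0.17958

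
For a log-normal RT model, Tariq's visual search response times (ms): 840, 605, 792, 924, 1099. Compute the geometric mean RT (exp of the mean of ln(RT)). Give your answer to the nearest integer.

ln(RT): 6.7334, 6.4052, 6.6746, 6.8287, 7.0022
Mean ln(RT) = 33.6441/5 = 6.72881
Geometric mean = exp(6.72881) = 836.15 ms

836 ms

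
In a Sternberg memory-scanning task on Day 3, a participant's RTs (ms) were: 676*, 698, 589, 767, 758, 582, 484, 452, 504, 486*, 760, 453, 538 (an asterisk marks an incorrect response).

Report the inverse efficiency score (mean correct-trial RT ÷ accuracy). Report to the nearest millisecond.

Correct trials (n=11): 698, 589, 767, 758, 582, 484, 452, 504, 760, 453, 538
Mean correct RT = 6585/11 = 598.6364 ms
Proportion correct = 11/13
IES = 598.6364 / (11/13) = 707.479 ms

707 ms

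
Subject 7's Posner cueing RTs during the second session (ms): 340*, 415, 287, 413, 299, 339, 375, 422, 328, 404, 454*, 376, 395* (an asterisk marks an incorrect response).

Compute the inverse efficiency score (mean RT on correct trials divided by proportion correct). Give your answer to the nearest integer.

Correct trials (n=10): 415, 287, 413, 299, 339, 375, 422, 328, 404, 376
Mean correct RT = 3658/10 = 365.8000 ms
Proportion correct = 10/13
IES = 365.8000 / (10/13) = 475.540 ms

476 ms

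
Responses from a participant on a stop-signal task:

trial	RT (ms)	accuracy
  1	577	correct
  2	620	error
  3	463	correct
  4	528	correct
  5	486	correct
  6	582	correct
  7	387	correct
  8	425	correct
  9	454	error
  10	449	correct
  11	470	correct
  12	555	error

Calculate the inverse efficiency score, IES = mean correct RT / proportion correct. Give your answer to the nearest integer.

Correct trials (n=9): 577, 463, 528, 486, 582, 387, 425, 449, 470
Mean correct RT = 4367/9 = 485.2222 ms
Proportion correct = 9/12
IES = 485.2222 / (9/12) = 646.963 ms

647 ms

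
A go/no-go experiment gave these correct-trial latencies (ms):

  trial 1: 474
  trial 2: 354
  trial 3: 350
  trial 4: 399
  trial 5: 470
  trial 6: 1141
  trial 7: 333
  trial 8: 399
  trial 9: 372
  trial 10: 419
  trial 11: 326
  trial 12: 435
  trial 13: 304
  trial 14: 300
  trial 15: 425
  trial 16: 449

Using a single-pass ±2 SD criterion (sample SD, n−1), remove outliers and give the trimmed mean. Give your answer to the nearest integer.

n = 16, ΣRT = 6950, M = 434.375
Σ(x−M)² = 579745.75; s = √(579745.75/15) = 196.595
Cutoffs: 434.375 ± 2·196.595 → [41.2, 827.6]
Outside: 1141 → excluded.
Retained (n=15): Σ = 5809, mean = 5809/15 = 387.267

387 ms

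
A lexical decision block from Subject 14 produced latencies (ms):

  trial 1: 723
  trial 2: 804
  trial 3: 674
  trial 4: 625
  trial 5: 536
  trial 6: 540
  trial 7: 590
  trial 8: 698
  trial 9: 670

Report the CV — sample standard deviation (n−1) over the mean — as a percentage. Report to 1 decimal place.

n = 9, Σ = 5860, M = 651.1111
Σ(x−M)² = 61634.889; s = √(61634.889/8) = 87.7745
CV = 87.7745 / 651.1111 = 0.13481 = 13.481%

13.5%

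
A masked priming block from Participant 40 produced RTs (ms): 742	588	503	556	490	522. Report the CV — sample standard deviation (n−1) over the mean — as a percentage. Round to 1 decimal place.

n = 6, Σ = 3401, M = 566.8333
Σ(x−M)² = 43236.833; s = √(43236.833/5) = 92.9912
CV = 92.9912 / 566.8333 = 0.16405 = 16.405%

16.4%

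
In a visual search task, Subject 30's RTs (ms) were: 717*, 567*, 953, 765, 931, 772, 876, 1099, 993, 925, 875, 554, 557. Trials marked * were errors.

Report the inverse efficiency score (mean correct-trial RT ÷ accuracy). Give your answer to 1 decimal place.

999.2 ms

Correct trials (n=11): 953, 765, 931, 772, 876, 1099, 993, 925, 875, 554, 557
Mean correct RT = 9300/11 = 845.4545 ms
Proportion correct = 11/13
IES = 845.4545 / (11/13) = 999.174 ms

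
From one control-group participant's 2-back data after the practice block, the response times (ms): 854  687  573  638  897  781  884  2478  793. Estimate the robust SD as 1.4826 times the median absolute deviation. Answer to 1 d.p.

154.2 ms

Sorted: 573, 638, 687, 781, 793, 854, 884, 897, 2478 → median = 793
|x − 793| sorted: 0, 12, 61, 91, 104, 106, 155, 220, 1685 → MAD = 104
Robust SD ≈ 1.4826 × 104 = 154.190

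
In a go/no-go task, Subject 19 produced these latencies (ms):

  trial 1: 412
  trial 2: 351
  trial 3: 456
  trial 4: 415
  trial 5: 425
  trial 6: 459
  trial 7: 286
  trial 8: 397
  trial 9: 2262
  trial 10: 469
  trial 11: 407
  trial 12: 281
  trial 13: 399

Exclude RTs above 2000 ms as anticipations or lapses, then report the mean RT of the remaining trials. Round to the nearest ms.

Excluded: 2262
Retained (n=12): Σ = 4757
Mean = 4757/12 = 396.4167

396 ms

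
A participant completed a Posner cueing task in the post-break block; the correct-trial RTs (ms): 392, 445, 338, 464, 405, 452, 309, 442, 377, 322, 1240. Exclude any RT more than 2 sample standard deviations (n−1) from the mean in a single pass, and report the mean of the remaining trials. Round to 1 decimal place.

n = 11, ΣRT = 5186, M = 471.455
Σ(x−M)² = 678852.73; s = √(678852.73/10) = 260.548
Cutoffs: 471.455 ± 2·260.548 → [-49.6, 992.6]
Outside: 1240 → excluded.
Retained (n=10): Σ = 3946, mean = 3946/10 = 394.600

394.6 ms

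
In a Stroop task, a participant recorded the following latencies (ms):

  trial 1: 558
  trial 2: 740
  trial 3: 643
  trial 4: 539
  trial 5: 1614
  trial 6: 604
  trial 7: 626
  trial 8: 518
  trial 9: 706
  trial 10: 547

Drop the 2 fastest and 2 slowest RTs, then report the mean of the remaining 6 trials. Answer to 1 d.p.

Sorted: 518, 539, 547, 558, 604, 626, 643, 706, 740, 1614
Drop lowest 2 (518, 539) and highest 2 (740, 1614)
Remaining (n=6): Σ = 3684, mean = 3684/6 = 614.000

614.0 ms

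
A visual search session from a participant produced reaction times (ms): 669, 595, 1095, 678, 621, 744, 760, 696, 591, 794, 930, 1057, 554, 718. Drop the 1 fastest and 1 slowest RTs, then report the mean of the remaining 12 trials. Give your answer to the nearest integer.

738 ms

Sorted: 554, 591, 595, 621, 669, 678, 696, 718, 744, 760, 794, 930, 1057, 1095
Drop lowest 1 (554) and highest 1 (1095)
Remaining (n=12): Σ = 8853, mean = 8853/12 = 737.750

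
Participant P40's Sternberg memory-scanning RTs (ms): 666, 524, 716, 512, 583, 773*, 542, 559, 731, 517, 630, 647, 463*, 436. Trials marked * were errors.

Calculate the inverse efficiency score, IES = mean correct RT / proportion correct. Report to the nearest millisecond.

Correct trials (n=12): 666, 524, 716, 512, 583, 542, 559, 731, 517, 630, 647, 436
Mean correct RT = 7063/12 = 588.5833 ms
Proportion correct = 12/14
IES = 588.5833 / (12/14) = 686.681 ms

687 ms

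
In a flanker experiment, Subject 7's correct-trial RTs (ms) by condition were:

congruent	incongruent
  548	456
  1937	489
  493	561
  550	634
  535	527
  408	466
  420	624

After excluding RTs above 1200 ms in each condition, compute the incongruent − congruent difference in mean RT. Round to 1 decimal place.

44.4 ms

congruent: exclude 1937
M(congruent) = 2954/6 = 492.333
M(incongruent) = 3757/7 = 536.714
Difference = 536.714 − 492.333 = 44.381 ms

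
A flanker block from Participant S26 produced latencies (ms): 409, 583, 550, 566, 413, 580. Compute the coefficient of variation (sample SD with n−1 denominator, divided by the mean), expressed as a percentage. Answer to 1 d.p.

16.0%

n = 6, Σ = 3101, M = 516.8333
Σ(x−M)² = 34294.833; s = √(34294.833/5) = 82.8189
CV = 82.8189 / 516.8333 = 0.16024 = 16.024%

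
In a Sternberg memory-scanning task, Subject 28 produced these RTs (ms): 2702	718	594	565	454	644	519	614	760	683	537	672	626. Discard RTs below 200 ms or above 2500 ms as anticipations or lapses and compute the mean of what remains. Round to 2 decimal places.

615.50 ms

Excluded: 2702
Retained (n=12): Σ = 7386
Mean = 7386/12 = 615.5000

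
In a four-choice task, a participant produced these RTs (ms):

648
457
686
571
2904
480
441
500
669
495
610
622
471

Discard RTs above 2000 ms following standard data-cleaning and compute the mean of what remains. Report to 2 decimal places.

554.17 ms

Excluded: 2904
Retained (n=12): Σ = 6650
Mean = 6650/12 = 554.1667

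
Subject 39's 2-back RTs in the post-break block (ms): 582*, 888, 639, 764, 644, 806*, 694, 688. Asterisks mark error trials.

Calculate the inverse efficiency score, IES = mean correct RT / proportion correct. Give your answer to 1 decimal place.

Correct trials (n=6): 888, 639, 764, 644, 694, 688
Mean correct RT = 4317/6 = 719.5000 ms
Proportion correct = 6/8
IES = 719.5000 / (6/8) = 959.333 ms

959.3 ms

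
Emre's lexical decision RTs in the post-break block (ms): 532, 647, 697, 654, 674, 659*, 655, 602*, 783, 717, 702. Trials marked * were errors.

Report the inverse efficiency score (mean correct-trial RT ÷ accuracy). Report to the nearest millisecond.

Correct trials (n=9): 532, 647, 697, 654, 674, 655, 783, 717, 702
Mean correct RT = 6061/9 = 673.4444 ms
Proportion correct = 9/11
IES = 673.4444 / (9/11) = 823.099 ms

823 ms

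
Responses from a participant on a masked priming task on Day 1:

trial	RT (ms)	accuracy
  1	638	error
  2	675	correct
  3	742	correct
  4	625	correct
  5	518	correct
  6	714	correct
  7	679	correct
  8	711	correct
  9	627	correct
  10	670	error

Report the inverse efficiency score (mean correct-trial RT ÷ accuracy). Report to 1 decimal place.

826.7 ms

Correct trials (n=8): 675, 742, 625, 518, 714, 679, 711, 627
Mean correct RT = 5291/8 = 661.3750 ms
Proportion correct = 8/10
IES = 661.3750 / (8/10) = 826.719 ms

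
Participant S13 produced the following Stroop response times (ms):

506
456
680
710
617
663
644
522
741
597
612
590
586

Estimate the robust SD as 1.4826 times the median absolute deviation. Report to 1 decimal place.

Sorted: 456, 506, 522, 586, 590, 597, 612, 617, 644, 663, 680, 710, 741 → median = 612
|x − 612| sorted: 0, 5, 15, 22, 26, 32, 51, 68, 90, 98, 106, 129, 156 → MAD = 51
Robust SD ≈ 1.4826 × 51 = 75.613

75.6 ms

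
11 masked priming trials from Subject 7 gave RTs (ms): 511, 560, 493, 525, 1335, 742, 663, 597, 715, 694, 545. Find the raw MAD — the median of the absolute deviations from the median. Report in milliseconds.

86 ms

Sorted: 493, 511, 525, 545, 560, 597, 663, 694, 715, 742, 1335 → median = 597
|x − 597|: 86, 37, 104, 72, 738, 145, 66, 0, 118, 97, 52
Sorted deviations: 0, 37, 52, 66, 72, 86, 97, 104, 118, 145, 738 → MAD = 86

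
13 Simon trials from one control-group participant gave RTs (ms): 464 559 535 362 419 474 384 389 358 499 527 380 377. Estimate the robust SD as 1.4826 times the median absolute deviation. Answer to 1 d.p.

Sorted: 358, 362, 377, 380, 384, 389, 419, 464, 474, 499, 527, 535, 559 → median = 419
|x − 419| sorted: 0, 30, 35, 39, 42, 45, 55, 57, 61, 80, 108, 116, 140 → MAD = 55
Robust SD ≈ 1.4826 × 55 = 81.543

81.5 ms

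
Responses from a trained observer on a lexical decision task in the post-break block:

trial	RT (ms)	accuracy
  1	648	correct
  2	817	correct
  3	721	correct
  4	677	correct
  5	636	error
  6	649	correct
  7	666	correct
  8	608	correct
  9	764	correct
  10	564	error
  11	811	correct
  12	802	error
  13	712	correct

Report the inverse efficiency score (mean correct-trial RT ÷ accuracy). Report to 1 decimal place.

919.5 ms

Correct trials (n=10): 648, 817, 721, 677, 649, 666, 608, 764, 811, 712
Mean correct RT = 7073/10 = 707.3000 ms
Proportion correct = 10/13
IES = 707.3000 / (10/13) = 919.490 ms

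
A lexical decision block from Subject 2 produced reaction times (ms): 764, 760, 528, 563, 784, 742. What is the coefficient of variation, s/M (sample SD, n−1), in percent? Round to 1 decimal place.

n = 6, Σ = 4141, M = 690.1667
Σ(x−M)² = 64288.833; s = √(64288.833/5) = 113.3921
CV = 113.3921 / 690.1667 = 0.16430 = 16.430%

16.4%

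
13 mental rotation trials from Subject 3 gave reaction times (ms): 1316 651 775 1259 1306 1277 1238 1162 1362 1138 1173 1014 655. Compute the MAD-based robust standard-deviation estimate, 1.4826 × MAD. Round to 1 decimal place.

197.2 ms

Sorted: 651, 655, 775, 1014, 1138, 1162, 1173, 1238, 1259, 1277, 1306, 1316, 1362 → median = 1173
|x − 1173| sorted: 0, 11, 35, 65, 86, 104, 133, 143, 159, 189, 398, 518, 522 → MAD = 133
Robust SD ≈ 1.4826 × 133 = 197.186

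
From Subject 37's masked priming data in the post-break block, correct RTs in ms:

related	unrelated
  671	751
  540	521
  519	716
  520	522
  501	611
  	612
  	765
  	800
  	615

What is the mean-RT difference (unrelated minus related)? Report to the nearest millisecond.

107 ms

M(related) = 2751/5 = 550.200
M(unrelated) = 5913/9 = 657.000
Difference = 657.000 − 550.200 = 106.800 ms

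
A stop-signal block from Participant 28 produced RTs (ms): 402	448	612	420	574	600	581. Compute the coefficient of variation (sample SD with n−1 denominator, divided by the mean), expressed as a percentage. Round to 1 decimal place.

17.7%

n = 7, Σ = 3637, M = 519.5714
Σ(x−M)² = 50607.714; s = √(50607.714/6) = 91.8402
CV = 91.8402 / 519.5714 = 0.17676 = 17.676%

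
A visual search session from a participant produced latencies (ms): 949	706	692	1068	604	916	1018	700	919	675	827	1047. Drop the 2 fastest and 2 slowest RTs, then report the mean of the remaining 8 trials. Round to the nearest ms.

841 ms

Sorted: 604, 675, 692, 700, 706, 827, 916, 919, 949, 1018, 1047, 1068
Drop lowest 2 (604, 675) and highest 2 (1047, 1068)
Remaining (n=8): Σ = 6727, mean = 6727/8 = 840.875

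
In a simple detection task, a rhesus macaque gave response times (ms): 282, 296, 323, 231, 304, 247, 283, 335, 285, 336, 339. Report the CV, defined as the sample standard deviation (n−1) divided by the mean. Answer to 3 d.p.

0.121

n = 11, Σ = 3261, M = 296.4545
Σ(x−M)² = 12872.727; s = √(12872.727/10) = 35.8786
CV = 35.8786 / 296.4545 = 0.12103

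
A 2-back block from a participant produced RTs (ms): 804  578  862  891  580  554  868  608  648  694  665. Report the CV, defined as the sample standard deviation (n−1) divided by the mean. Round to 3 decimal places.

n = 11, Σ = 7752, M = 704.7273
Σ(x−M)² = 164548.182; s = √(164548.182/10) = 128.2763
CV = 128.2763 / 704.7273 = 0.18202

0.182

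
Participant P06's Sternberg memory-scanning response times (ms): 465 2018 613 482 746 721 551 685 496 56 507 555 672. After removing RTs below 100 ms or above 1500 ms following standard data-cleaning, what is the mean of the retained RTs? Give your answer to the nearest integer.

590 ms

Excluded: 56, 2018
Retained (n=11): Σ = 6493
Mean = 6493/11 = 590.2727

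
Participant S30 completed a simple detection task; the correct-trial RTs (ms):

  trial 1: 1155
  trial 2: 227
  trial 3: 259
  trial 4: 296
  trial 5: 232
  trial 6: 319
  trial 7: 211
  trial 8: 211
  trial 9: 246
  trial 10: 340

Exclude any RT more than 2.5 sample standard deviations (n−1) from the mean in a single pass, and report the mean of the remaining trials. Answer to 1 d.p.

n = 10, ΣRT = 3496, M = 349.600
Σ(x−M)² = 738792.40; s = √(738792.40/9) = 286.510
Cutoffs: 349.600 ± 2.5·286.510 → [-366.7, 1065.9]
Outside: 1155 → excluded.
Retained (n=9): Σ = 2341, mean = 2341/9 = 260.111

260.1 ms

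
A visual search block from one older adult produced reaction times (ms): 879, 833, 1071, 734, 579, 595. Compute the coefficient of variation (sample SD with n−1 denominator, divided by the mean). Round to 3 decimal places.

n = 6, Σ = 4691, M = 781.8333
Σ(x−M)² = 174012.833; s = √(174012.833/5) = 186.5545
CV = 186.5545 / 781.8333 = 0.23861

0.239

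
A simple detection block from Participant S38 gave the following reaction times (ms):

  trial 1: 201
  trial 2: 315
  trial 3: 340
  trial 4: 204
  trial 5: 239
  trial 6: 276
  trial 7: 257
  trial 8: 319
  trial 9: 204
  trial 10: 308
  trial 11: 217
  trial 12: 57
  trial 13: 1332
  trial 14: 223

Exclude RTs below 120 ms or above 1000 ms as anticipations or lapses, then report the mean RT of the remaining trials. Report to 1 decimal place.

258.6 ms

Excluded: 57, 1332
Retained (n=12): Σ = 3103
Mean = 3103/12 = 258.5833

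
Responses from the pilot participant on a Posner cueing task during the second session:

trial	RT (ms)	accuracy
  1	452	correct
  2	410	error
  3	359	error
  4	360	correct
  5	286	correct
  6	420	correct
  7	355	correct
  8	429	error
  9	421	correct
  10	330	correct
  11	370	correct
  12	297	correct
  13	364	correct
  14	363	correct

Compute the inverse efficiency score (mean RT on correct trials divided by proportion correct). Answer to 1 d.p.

Correct trials (n=11): 452, 360, 286, 420, 355, 421, 330, 370, 297, 364, 363
Mean correct RT = 4018/11 = 365.2727 ms
Proportion correct = 11/14
IES = 365.2727 / (11/14) = 464.893 ms

464.9 ms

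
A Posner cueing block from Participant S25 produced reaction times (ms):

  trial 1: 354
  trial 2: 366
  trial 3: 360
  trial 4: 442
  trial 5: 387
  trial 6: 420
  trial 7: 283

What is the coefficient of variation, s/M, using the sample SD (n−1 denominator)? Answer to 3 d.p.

0.138

n = 7, Σ = 2612, M = 373.1429
Σ(x−M)² = 15844.857; s = √(15844.857/6) = 51.3888
CV = 51.3888 / 373.1429 = 0.13772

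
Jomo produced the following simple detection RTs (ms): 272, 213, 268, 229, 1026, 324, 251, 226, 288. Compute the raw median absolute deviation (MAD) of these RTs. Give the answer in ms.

39 ms

Sorted: 213, 226, 229, 251, 268, 272, 288, 324, 1026 → median = 268
|x − 268|: 4, 55, 0, 39, 758, 56, 17, 42, 20
Sorted deviations: 0, 4, 17, 20, 39, 42, 55, 56, 758 → MAD = 39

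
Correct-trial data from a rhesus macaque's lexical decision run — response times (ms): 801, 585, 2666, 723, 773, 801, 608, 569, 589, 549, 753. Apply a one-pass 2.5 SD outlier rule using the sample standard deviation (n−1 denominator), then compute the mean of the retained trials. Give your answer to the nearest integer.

675 ms

n = 11, ΣRT = 9417, M = 856.091
Σ(x−M)² = 3700188.91; s = √(3700188.91/10) = 608.292
Cutoffs: 856.091 ± 2.5·608.292 → [-664.6, 2376.8]
Outside: 2666 → excluded.
Retained (n=10): Σ = 6751, mean = 6751/10 = 675.100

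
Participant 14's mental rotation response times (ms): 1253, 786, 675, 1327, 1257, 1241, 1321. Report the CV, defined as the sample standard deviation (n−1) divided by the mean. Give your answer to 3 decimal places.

0.242

n = 7, Σ = 7860, M = 1122.8571
Σ(x−M)² = 443872.857; s = √(443872.857/6) = 271.9905
CV = 271.9905 / 1122.8571 = 0.24223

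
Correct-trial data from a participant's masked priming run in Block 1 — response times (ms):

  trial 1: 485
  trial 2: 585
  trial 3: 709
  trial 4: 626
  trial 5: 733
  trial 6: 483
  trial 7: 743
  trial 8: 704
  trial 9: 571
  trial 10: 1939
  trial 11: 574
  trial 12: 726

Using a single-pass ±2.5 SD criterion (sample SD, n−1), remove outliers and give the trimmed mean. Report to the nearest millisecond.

n = 12, ΣRT = 8878, M = 739.833
Σ(x−M)² = 1664323.67; s = √(1664323.67/11) = 388.976
Cutoffs: 739.833 ± 2.5·388.976 → [-232.6, 1712.3]
Outside: 1939 → excluded.
Retained (n=11): Σ = 6939, mean = 6939/11 = 630.818

631 ms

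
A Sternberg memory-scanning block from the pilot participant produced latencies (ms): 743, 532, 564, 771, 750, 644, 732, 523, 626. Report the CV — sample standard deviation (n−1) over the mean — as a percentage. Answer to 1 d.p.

n = 9, Σ = 5885, M = 653.8889
Σ(x−M)² = 77938.889; s = √(77938.889/8) = 98.7034
CV = 98.7034 / 653.8889 = 0.15095 = 15.095%

15.1%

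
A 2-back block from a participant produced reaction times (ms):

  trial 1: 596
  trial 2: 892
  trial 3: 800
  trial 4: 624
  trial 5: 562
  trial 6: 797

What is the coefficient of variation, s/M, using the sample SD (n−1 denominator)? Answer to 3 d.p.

0.190

n = 6, Σ = 4271, M = 711.8333
Σ(x−M)² = 91068.833; s = √(91068.833/5) = 134.9584
CV = 134.9584 / 711.8333 = 0.18959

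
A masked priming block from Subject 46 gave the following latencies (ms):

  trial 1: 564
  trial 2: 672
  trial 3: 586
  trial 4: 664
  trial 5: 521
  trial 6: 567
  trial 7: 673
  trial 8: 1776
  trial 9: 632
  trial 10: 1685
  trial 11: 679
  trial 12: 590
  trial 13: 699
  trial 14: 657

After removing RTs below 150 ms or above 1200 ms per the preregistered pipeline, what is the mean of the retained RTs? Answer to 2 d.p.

625.33 ms

Excluded: 1685, 1776
Retained (n=12): Σ = 7504
Mean = 7504/12 = 625.3333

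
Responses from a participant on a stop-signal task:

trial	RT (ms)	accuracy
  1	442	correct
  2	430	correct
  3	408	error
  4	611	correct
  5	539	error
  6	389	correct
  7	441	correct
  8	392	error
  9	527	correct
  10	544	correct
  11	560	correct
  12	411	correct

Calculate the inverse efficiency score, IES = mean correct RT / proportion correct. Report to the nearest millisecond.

Correct trials (n=9): 442, 430, 611, 389, 441, 527, 544, 560, 411
Mean correct RT = 4355/9 = 483.8889 ms
Proportion correct = 9/12
IES = 483.8889 / (9/12) = 645.185 ms

645 ms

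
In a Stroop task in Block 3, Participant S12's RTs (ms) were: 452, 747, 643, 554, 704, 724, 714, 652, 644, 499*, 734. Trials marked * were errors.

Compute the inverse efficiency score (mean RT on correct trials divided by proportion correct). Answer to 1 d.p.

722.5 ms

Correct trials (n=10): 452, 747, 643, 554, 704, 724, 714, 652, 644, 734
Mean correct RT = 6568/10 = 656.8000 ms
Proportion correct = 10/11
IES = 656.8000 / (10/11) = 722.480 ms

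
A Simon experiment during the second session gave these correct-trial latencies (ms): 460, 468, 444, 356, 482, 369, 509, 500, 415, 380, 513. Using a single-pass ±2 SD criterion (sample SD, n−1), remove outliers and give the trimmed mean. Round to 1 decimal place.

445.1 ms

n = 11, ΣRT = 4896, M = 445.091
Σ(x−M)² = 32690.91; s = √(32690.91/10) = 57.176
Cutoffs: 445.091 ± 2·57.176 → [330.7, 559.4]
No RTs fall outside the cutoffs; all 11 retained. Mean = 4896/11 = 445.091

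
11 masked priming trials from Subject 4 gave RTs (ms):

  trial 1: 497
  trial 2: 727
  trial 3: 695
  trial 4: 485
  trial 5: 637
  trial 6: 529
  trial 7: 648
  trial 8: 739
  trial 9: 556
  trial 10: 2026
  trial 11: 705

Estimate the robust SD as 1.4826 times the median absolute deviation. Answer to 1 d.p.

134.9 ms

Sorted: 485, 497, 529, 556, 637, 648, 695, 705, 727, 739, 2026 → median = 648
|x − 648| sorted: 0, 11, 47, 57, 79, 91, 92, 119, 151, 163, 1378 → MAD = 91
Robust SD ≈ 1.4826 × 91 = 134.917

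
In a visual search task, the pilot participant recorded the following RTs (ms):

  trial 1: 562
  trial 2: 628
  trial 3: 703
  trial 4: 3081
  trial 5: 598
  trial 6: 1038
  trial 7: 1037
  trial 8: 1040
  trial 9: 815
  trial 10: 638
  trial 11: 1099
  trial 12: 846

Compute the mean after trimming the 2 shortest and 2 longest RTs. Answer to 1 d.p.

Sorted: 562, 598, 628, 638, 703, 815, 846, 1037, 1038, 1040, 1099, 3081
Drop lowest 2 (562, 598) and highest 2 (1099, 3081)
Remaining (n=8): Σ = 6745, mean = 6745/8 = 843.125

843.1 ms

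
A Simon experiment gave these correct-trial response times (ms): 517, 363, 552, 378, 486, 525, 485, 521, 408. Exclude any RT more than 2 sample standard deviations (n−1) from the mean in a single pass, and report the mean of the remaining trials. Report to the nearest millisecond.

n = 9, ΣRT = 4235, M = 470.556
Σ(x−M)² = 38794.22; s = √(38794.22/8) = 69.637
Cutoffs: 470.556 ± 2·69.637 → [331.3, 609.8]
No RTs fall outside the cutoffs; all 9 retained. Mean = 4235/9 = 470.556

471 ms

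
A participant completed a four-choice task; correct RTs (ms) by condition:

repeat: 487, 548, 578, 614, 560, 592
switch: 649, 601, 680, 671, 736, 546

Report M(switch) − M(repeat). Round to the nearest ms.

M(repeat) = 3379/6 = 563.167
M(switch) = 3883/6 = 647.167
Difference = 647.167 − 563.167 = 84.000 ms

84 ms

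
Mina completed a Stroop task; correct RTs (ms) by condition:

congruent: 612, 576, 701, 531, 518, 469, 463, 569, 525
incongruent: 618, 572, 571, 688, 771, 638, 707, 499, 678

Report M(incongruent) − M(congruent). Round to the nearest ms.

86 ms

M(congruent) = 4964/9 = 551.556
M(incongruent) = 5742/9 = 638.000
Difference = 638.000 − 551.556 = 86.444 ms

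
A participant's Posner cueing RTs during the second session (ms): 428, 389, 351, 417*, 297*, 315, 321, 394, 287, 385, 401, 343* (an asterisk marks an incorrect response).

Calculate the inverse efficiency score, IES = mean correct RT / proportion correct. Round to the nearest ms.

Correct trials (n=9): 428, 389, 351, 315, 321, 394, 287, 385, 401
Mean correct RT = 3271/9 = 363.4444 ms
Proportion correct = 9/12
IES = 363.4444 / (9/12) = 484.593 ms

485 ms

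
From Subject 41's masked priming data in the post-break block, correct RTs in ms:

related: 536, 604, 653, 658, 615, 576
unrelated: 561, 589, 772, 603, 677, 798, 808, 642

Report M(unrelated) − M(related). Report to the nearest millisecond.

74 ms

M(related) = 3642/6 = 607.000
M(unrelated) = 5450/8 = 681.250
Difference = 681.250 − 607.000 = 74.250 ms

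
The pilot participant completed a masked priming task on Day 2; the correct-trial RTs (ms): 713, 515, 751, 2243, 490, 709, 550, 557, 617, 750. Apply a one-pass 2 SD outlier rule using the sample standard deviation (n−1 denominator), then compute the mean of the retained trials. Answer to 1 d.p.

n = 10, ΣRT = 7895, M = 789.500
Σ(x−M)² = 2434260.50; s = √(2434260.50/9) = 520.071
Cutoffs: 789.500 ± 2·520.071 → [-250.6, 1829.6]
Outside: 2243 → excluded.
Retained (n=9): Σ = 5652, mean = 5652/9 = 628.000

628.0 ms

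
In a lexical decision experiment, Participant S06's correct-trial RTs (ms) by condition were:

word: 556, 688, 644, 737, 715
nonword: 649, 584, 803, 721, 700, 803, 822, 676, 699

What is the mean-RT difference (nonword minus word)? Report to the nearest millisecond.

49 ms

M(word) = 3340/5 = 668.000
M(nonword) = 6457/9 = 717.444
Difference = 717.444 − 668.000 = 49.444 ms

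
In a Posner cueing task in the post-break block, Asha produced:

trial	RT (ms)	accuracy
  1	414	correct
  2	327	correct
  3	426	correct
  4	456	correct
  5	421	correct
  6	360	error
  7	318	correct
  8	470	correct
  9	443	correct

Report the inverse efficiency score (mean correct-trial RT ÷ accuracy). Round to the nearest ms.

461 ms

Correct trials (n=8): 414, 327, 426, 456, 421, 318, 470, 443
Mean correct RT = 3275/8 = 409.3750 ms
Proportion correct = 8/9
IES = 409.3750 / (8/9) = 460.547 ms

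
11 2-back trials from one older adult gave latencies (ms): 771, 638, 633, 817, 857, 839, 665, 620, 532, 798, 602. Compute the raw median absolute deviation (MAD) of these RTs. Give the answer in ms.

Sorted: 532, 602, 620, 633, 638, 665, 771, 798, 817, 839, 857 → median = 665
|x − 665|: 106, 27, 32, 152, 192, 174, 0, 45, 133, 133, 63
Sorted deviations: 0, 27, 32, 45, 63, 106, 133, 133, 152, 174, 192 → MAD = 106

106 ms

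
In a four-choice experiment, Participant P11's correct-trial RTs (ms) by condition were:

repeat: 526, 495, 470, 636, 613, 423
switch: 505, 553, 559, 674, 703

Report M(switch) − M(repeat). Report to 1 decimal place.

M(repeat) = 3163/6 = 527.167
M(switch) = 2994/5 = 598.800
Difference = 598.800 − 527.167 = 71.633 ms

71.6 ms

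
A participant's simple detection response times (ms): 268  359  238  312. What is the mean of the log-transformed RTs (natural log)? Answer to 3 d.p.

ln(RT): 5.5910, 5.8833, 5.4723, 5.7430
Σ ln(RT) = 22.6896
Mean = 22.6896/4 = 5.67240

5.672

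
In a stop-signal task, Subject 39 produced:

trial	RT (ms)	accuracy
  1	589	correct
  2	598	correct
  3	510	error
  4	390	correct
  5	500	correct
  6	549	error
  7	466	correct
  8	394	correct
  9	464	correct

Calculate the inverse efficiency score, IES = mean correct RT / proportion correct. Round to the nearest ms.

625 ms

Correct trials (n=7): 589, 598, 390, 500, 466, 394, 464
Mean correct RT = 3401/7 = 485.8571 ms
Proportion correct = 7/9
IES = 485.8571 / (7/9) = 624.673 ms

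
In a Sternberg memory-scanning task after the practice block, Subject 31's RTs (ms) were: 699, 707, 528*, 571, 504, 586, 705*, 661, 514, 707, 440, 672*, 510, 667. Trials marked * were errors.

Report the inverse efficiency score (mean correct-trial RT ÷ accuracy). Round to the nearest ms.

Correct trials (n=11): 699, 707, 571, 504, 586, 661, 514, 707, 440, 510, 667
Mean correct RT = 6566/11 = 596.9091 ms
Proportion correct = 11/14
IES = 596.9091 / (11/14) = 759.702 ms

760 ms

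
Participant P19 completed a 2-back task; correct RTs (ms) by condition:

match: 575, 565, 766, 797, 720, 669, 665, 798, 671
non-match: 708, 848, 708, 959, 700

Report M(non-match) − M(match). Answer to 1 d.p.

M(match) = 6226/9 = 691.778
M(non-match) = 3923/5 = 784.600
Difference = 784.600 − 691.778 = 92.822 ms

92.8 ms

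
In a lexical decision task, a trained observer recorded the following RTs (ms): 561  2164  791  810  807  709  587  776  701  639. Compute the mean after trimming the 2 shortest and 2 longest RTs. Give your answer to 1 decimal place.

737.2 ms

Sorted: 561, 587, 639, 701, 709, 776, 791, 807, 810, 2164
Drop lowest 2 (561, 587) and highest 2 (810, 2164)
Remaining (n=6): Σ = 4423, mean = 4423/6 = 737.167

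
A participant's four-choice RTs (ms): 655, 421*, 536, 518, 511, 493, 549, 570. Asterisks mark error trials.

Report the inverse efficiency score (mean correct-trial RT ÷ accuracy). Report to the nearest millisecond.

626 ms

Correct trials (n=7): 655, 536, 518, 511, 493, 549, 570
Mean correct RT = 3832/7 = 547.4286 ms
Proportion correct = 7/8
IES = 547.4286 / (7/8) = 625.633 ms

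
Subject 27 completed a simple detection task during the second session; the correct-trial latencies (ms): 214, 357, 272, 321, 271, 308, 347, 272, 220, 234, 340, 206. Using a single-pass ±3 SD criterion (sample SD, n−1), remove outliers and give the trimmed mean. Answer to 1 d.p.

n = 12, ΣRT = 3362, M = 280.167
Σ(x−M)² = 32239.67; s = √(32239.67/11) = 54.138
Cutoffs: 280.167 ± 3·54.138 → [117.8, 442.6]
No RTs fall outside the cutoffs; all 12 retained. Mean = 3362/12 = 280.167

280.2 ms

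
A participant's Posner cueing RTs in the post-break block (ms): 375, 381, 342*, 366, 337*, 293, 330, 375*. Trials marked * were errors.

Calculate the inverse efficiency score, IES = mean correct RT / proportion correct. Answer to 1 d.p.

Correct trials (n=5): 375, 381, 366, 293, 330
Mean correct RT = 1745/5 = 349.0000 ms
Proportion correct = 5/8
IES = 349.0000 / (5/8) = 558.400 ms

558.4 ms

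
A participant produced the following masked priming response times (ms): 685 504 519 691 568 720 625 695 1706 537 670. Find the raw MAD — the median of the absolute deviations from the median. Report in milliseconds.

Sorted: 504, 519, 537, 568, 625, 670, 685, 691, 695, 720, 1706 → median = 670
|x − 670|: 15, 166, 151, 21, 102, 50, 45, 25, 1036, 133, 0
Sorted deviations: 0, 15, 21, 25, 45, 50, 102, 133, 151, 166, 1036 → MAD = 50

50 ms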